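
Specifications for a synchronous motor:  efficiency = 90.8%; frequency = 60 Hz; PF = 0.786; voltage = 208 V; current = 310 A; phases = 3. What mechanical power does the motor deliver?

P_in = √3·V·I·cosφ = 1.732 × 208 × 310 × 0.786 = 87780 W
P_out = η·P_in = 0.908 × 87780 = 79704 W

79.7 kW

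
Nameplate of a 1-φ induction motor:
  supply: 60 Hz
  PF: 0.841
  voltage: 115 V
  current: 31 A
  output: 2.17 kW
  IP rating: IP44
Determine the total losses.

P_in = V·I·cosφ = 115×31×0.841 = 2998 W
P_out = 2170 W
Losses = P_in − P_out = 2998 − 2170 = 828 W

828 W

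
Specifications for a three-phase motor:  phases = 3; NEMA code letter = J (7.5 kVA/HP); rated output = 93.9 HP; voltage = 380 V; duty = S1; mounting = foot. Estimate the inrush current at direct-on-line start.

1070 A

S_LR = 7.5 × 93.9 = 704.25 kVA
I_LR = S_LR/(√3·V_L) = 704250/(1.732×380) = 1070 A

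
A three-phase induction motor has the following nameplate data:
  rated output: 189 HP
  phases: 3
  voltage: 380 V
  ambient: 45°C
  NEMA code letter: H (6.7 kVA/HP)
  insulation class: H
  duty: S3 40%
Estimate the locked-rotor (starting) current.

1920 A

S_LR = 6.7 × 189 = 1266.3 kVA
I_LR = S_LR/(√3·V_L) = 1266300/(1.732×380) = 1920 A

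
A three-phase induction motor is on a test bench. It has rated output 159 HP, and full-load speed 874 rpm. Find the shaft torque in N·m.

1300 N·m

P_out = 159 × 746 = 118614 W
ω = 2π × 874/60 = 91.53 rad/s
τ = P_out/ω = 118614/91.53 = 1300 N·m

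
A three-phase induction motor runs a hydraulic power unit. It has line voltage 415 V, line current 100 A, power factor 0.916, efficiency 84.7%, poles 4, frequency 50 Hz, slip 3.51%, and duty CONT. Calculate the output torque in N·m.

368 N·m

P_in = √3·V·I·cosφ = 1.732 × 415 × 100 × 0.916 = 65840 W
P_out = η·P_in = 0.847 × 65840 = 55766 W
n_s = 120×50/4 = 1500 rpm; n = 1500×(1−0.0351) = 1447 rpm
ω = 2π×1447/60 = 151.5 rad/s
τ = P_out/ω = 55766/151.5 = 368 N·m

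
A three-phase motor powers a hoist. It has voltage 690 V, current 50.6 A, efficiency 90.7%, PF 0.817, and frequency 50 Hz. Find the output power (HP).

60.1 HP

P_in = √3·V·I·cosφ = 1.732 × 690 × 50.6 × 0.817 = 49405 W
P_out = η·P_in = 0.907 × 49405 = 44810 W
= 44810/746 = 60.1 HP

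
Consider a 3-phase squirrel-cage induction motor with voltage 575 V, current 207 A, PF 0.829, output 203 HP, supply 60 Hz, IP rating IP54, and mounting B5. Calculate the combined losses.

P_in = √3·V·I·cosφ = 1.732×575×207×0.829 = 170899 W
P_out = 203×746 = 151438 W
Losses = P_in − P_out = 170899 − 151438 = 19461 W

19.5 kW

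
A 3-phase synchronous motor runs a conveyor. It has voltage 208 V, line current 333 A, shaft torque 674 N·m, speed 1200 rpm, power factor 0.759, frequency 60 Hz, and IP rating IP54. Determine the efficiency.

ω = 2π × 1200/60 = 125.7 rad/s; P_out = τω = 674 × 125.7 = 84722 W
P_in = √3·V_L·I_L·cosφ = 1.732 × 208 × 333 × 0.759 = 91054 W
η = P_out / P_in = 84722 / 91054 = 0.930 = 93.0%

93.0 %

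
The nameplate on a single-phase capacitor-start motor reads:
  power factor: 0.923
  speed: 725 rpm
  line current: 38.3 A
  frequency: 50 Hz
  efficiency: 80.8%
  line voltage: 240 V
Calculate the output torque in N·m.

P_in = V·I·cosφ = 240 × 38.3 × 0.923 = 8484 W
P_out = η·P_in = 0.808 × 8484 = 6855 W
n = 725 rpm
ω = 2π×725/60 = 75.92 rad/s
τ = P_out/ω = 6855/75.92 = 90.3 N·m

90.3 N·m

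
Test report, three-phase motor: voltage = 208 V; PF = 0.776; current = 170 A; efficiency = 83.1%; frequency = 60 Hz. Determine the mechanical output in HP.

P_in = √3·V·I·cosφ = 1.732 × 208 × 170 × 0.776 = 47525 W
P_out = η·P_in = 0.831 × 47525 = 39493 W
= 39493/746 = 52.9 HP

52.9 HP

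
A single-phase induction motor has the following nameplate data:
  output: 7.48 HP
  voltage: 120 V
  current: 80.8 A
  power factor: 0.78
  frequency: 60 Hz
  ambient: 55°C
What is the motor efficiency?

P_out = 7.48 × 746 = 5580 W
P_in = V·I·cosφ = 120 × 80.8 × 0.78 = 7563 W
η = P_out / P_in = 5580 / 7563 = 0.738 = 73.8%

73.8 %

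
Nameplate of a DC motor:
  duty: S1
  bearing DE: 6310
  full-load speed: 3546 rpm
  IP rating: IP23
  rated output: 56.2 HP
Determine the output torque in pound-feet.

83.3 lb·ft

P_out = 56.2 × 746 = 41925 W
ω = 2π × 3546/60 = 371.3 rad/s
τ = P_out/ω = 41925/371.3 = 112.9 N·m
In lb·ft: 112.9/1.356 = 83.3 lb·ft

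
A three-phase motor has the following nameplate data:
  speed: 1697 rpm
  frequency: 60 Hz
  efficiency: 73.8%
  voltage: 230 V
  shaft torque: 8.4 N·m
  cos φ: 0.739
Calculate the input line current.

ω = 2π×1697/60 = 177.7 rad/s; P_out = τω = 8.4 × 177.7 = 1493 W
P_in = P_out / η = 1493 / 0.738 = 2023 W
I_L = P_in / (√3·V_L·cosφ) = 2023 / (1.732 × 230 × 0.739) = 6.87 A

6.87 A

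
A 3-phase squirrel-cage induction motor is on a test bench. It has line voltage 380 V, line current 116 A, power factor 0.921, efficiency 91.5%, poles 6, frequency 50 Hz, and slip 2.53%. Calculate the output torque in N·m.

P_in = √3·V·I·cosφ = 1.732 × 380 × 116 × 0.921 = 70315 W
P_out = η·P_in = 0.915 × 70315 = 64338 W
n_s = 120×50/6 = 1000 rpm; n = 1000×(1−0.0253) = 975 rpm
ω = 2π×975/60 = 102.1 rad/s
τ = P_out/ω = 64338/102.1 = 630 N·m

630 N·m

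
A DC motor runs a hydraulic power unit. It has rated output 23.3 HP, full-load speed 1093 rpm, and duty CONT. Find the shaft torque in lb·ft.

112 lb·ft

P_out = 23.3 × 746 = 17382 W
ω = 2π × 1093/60 = 114.5 rad/s
τ = P_out/ω = 17382/114.5 = 151.8 N·m
In lb·ft: 151.8/1.356 = 112 lb·ft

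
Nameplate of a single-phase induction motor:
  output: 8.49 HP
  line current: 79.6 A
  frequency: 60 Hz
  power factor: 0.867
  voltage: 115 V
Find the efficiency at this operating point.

P_out = 8.49 × 746 = 6334 W
P_in = V·I·cosφ = 115 × 79.6 × 0.867 = 7937 W
η = P_out / P_in = 6334 / 7937 = 0.798 = 79.8%

79.8 %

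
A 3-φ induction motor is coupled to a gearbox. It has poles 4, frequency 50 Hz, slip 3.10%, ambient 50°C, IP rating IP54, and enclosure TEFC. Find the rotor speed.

1454 rpm

n_s = 120f/p = 120×50/4 = 1500 rpm
n = n_s(1 − s) = 1500 × (1 − 0.031) = 1454 rpm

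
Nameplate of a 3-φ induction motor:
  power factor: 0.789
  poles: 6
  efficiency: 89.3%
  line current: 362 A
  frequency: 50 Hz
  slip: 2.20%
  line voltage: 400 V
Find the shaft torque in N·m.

1730 N·m

P_in = √3·V·I·cosφ = 1.732 × 400 × 362 × 0.789 = 197876 W
P_out = η·P_in = 0.893 × 197876 = 176703 W
n_s = 120×50/6 = 1000 rpm; n = 1000×(1−0.022) = 978 rpm
ω = 2π×978/60 = 102.4 rad/s
τ = P_out/ω = 176703/102.4 = 1730 N·m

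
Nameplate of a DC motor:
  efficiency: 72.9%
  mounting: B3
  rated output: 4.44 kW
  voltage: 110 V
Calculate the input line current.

55.4 A

P_out = 4.44 kW = 4440 W
P_in = P_out / η = 4440 / 0.729 = 6091 W
I = P_in / V = 6091 / 110 = 55.4 A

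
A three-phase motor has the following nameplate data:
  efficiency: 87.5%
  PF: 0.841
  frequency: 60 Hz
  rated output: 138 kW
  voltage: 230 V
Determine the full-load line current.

P_out = 138 kW = 138000 W
P_in = P_out / η = 138000 / 0.875 = 157714 W
I_L = P_in / (√3·V_L·cosφ) = 157714 / (1.732 × 230 × 0.841) = 471 A

471 A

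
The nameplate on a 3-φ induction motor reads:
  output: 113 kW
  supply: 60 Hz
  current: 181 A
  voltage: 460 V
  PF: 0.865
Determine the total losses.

11700 W

P_in = √3·V·I·cosφ = 1.732×460×181×0.865 = 124738 W
P_out = 113000 W
Losses = P_in − P_out = 124738 − 113000 = 11738 W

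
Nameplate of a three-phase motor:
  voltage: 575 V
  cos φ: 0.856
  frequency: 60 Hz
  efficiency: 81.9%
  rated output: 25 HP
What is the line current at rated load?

P_out = 25 × 746 = 18650 W
P_in = P_out / η = 18650 / 0.819 = 22772 W
I_L = P_in / (√3·V_L·cosφ) = 22772 / (1.732 × 575 × 0.856) = 26.7 A

26.7 A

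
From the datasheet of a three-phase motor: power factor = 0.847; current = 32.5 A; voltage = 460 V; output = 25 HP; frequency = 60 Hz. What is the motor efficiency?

P_out = 25 × 746 = 18650 W
P_in = √3·V_L·I_L·cosφ = 1.732 × 460 × 32.5 × 0.847 = 21932 W
η = P_out / P_in = 18650 / 21932 = 0.850 = 85.0%

85.0 %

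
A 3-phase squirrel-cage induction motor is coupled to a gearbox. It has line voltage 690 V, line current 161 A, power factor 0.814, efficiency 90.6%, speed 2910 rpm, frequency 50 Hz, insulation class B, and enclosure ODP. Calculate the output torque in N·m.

P_in = √3·V·I·cosφ = 1.732 × 690 × 161 × 0.814 = 156620 W
P_out = η·P_in = 0.906 × 156620 = 141898 W
n = 2910 rpm
ω = 2π×2910/60 = 304.7 rad/s
τ = P_out/ω = 141898/304.7 = 466 N·m

466 N·m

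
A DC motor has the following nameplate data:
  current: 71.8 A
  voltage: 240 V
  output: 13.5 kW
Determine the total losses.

P_in = V·I = 240×71.8 = 17232 W
P_out = 13500 W
Losses = P_in − P_out = 17232 − 13500 = 3732 W

3730 W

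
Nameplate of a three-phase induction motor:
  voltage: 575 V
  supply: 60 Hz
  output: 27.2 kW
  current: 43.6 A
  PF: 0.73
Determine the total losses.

4500 W

P_in = √3·V·I·cosφ = 1.732×575×43.6×0.73 = 31698 W
P_out = 27200 W
Losses = P_in − P_out = 31698 − 27200 = 4498 W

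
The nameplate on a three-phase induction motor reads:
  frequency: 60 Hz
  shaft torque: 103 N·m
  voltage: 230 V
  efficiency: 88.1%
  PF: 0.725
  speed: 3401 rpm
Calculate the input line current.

144 A

ω = 2π×3401/60 = 356.2 rad/s; P_out = τω = 103 × 356.2 = 36689 W
P_in = P_out / η = 36689 / 0.881 = 41645 W
I_L = P_in / (√3·V_L·cosφ) = 41645 / (1.732 × 230 × 0.725) = 144 A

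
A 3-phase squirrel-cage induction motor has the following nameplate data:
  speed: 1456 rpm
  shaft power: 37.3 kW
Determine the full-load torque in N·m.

ω = 2π × 1456/60 = 152.5 rad/s
τ = P/ω = 37300/152.5 = 245 N·m

245 N·m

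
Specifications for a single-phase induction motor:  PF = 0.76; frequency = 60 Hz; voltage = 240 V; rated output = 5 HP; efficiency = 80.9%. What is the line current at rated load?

25.3 A

P_out = 5 × 746 = 3730 W
P_in = P_out / η = 3730 / 0.809 = 4611 W
I = P_in / (V·cosφ) = 4611 / (240 × 0.76) = 25.3 A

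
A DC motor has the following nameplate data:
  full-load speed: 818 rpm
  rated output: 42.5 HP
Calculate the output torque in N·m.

370 N·m

P_out = 42.5 × 746 = 31705 W
ω = 2π × 818/60 = 85.66 rad/s
τ = P_out/ω = 31705/85.66 = 370 N·m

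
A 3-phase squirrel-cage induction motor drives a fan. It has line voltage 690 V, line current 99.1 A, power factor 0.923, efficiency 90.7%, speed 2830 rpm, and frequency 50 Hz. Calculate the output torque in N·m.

335 N·m

P_in = √3·V·I·cosφ = 1.732 × 690 × 99.1 × 0.923 = 109313 W
P_out = η·P_in = 0.907 × 109313 = 99147 W
n = 2830 rpm
ω = 2π×2830/60 = 296.4 rad/s
τ = P_out/ω = 99147/296.4 = 335 N·m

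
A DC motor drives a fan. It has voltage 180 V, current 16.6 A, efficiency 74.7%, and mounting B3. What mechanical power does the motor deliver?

P_in = V·I = 180 × 16.6 = 2988 W
P_out = η·P_in = 0.747 × 2988 = 2232 W

2.23 kW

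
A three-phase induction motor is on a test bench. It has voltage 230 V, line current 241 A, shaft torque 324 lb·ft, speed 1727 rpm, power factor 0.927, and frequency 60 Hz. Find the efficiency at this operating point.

τ = 324 lb·ft × 1.356 = 439.3 N·m
ω = 2π × 1727/60 = 180.9 rad/s; P_out = τω = 439.3 × 180.9 = 79469 W
P_in = √3·V_L·I_L·cosφ = 1.732 × 230 × 241 × 0.927 = 88996 W
η = P_out / P_in = 79469 / 88996 = 0.893 = 89.3%

89.3 %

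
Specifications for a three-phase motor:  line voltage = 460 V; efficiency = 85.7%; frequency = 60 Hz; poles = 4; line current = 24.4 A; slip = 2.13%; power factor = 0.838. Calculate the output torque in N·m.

75.7 N·m

P_in = √3·V·I·cosφ = 1.732 × 460 × 24.4 × 0.838 = 16291 W
P_out = η·P_in = 0.857 × 16291 = 13961 W
n_s = 120×60/4 = 1800 rpm; n = 1800×(1−0.0213) = 1762 rpm
ω = 2π×1762/60 = 184.5 rad/s
τ = P_out/ω = 13961/184.5 = 75.7 N·m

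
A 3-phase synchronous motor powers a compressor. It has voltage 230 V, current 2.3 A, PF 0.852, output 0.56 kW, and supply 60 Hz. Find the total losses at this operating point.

P_in = √3·V·I·cosφ = 1.732×230×2.3×0.852 = 781 W
P_out = 560 W
Losses = P_in − P_out = 781 − 560 = 221 W

221 W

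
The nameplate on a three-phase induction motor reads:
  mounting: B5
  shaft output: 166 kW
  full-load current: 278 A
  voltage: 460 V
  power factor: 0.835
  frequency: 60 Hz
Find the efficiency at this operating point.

89.8 %

P_out = 166 kW = 166000 W
P_in = √3·V_L·I_L·cosφ = 1.732 × 460 × 278 × 0.835 = 184943 W
η = P_out / P_in = 166000 / 184943 = 0.898 = 89.8%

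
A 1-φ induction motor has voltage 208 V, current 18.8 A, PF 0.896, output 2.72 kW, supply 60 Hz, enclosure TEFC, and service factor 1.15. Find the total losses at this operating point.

P_in = V·I·cosφ = 208×18.8×0.896 = 3504 W
P_out = 2720 W
Losses = P_in − P_out = 3504 − 2720 = 784 W

784 W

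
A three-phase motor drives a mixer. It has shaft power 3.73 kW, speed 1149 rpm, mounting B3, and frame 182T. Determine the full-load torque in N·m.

ω = 2π × 1149/60 = 120.3 rad/s
τ = P/ω = 3730/120.3 = 31 N·m

31 N·m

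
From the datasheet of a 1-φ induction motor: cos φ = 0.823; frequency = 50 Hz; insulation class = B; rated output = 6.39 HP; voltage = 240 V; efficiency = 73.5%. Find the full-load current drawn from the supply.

P_out = 6.39 × 746 = 4767 W
P_in = P_out / η = 4767 / 0.735 = 6486 W
I = P_in / (V·cosφ) = 6486 / (240 × 0.823) = 32.8 A

32.8 A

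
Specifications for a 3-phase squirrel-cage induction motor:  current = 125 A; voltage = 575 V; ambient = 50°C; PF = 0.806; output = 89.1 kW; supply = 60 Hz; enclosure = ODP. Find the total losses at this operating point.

P_in = √3·V·I·cosφ = 1.732×575×125×0.806 = 100337 W
P_out = 89100 W
Losses = P_in − P_out = 100337 − 89100 = 11237 W

11200 W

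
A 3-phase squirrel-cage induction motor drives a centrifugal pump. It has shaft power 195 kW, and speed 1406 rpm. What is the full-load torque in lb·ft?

977 lb·ft

ω = 2π × 1406/60 = 147.2 rad/s
τ = P/ω = 195000/147.2 = 1325 N·m
In lb·ft: 1325/1.356 = 977 lb·ft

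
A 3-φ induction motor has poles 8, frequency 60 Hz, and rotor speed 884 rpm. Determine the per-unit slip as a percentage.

n_s = 120f/p = 120×60/8 = 900 rpm
s = (n_s − n)/n_s = (900 − 884)/900 = 0.0178

1.8 %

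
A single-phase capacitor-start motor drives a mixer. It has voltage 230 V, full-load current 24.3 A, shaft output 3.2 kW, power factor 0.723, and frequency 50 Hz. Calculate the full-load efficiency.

P_out = 3.2 kW = 3200 W
P_in = V·I·cosφ = 230 × 24.3 × 0.723 = 4041 W
η = P_out / P_in = 3200 / 4041 = 0.792 = 79.2%

79.2 %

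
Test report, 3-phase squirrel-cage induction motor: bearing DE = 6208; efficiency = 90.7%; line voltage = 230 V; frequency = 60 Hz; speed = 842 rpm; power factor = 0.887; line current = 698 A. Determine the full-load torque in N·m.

P_in = √3·V·I·cosφ = 1.732 × 230 × 698 × 0.887 = 246635 W
P_out = η·P_in = 0.907 × 246635 = 223698 W
n = 842 rpm
ω = 2π×842/60 = 88.17 rad/s
τ = P_out/ω = 223698/88.17 = 2540 N·m

2540 N·m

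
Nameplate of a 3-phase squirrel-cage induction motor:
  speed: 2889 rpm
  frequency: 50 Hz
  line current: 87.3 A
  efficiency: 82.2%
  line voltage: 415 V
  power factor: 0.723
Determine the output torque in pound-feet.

90.9 lb·ft

P_in = √3·V·I·cosφ = 1.732 × 415 × 87.3 × 0.723 = 45368 W
P_out = η·P_in = 0.822 × 45368 = 37292 W
n = 2889 rpm
ω = 2π×2889/60 = 302.5 rad/s
τ = P_out/ω = 37292/302.5 = 123.3 N·m
In lb·ft: 123.3/1.356 = 90.9 lb·ft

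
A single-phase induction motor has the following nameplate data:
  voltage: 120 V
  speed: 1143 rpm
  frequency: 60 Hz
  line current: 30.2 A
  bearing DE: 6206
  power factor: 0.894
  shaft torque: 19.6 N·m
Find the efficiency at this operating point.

72.4 %

ω = 2π × 1143/60 = 119.7 rad/s; P_out = τω = 19.6 × 119.7 = 2346 W
P_in = V·I·cosφ = 120 × 30.2 × 0.894 = 3240 W
η = P_out / P_in = 2346 / 3240 = 0.724 = 72.4%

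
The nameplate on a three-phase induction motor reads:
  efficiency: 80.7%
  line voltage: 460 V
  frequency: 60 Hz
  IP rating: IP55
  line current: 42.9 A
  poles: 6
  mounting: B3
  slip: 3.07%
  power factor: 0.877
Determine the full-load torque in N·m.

199 N·m

P_in = √3·V·I·cosφ = 1.732 × 460 × 42.9 × 0.877 = 29975 W
P_out = η·P_in = 0.807 × 29975 = 24190 W
n_s = 120×60/6 = 1200 rpm; n = 1200×(1−0.0307) = 1163 rpm
ω = 2π×1163/60 = 121.8 rad/s
τ = P_out/ω = 24190/121.8 = 199 N·m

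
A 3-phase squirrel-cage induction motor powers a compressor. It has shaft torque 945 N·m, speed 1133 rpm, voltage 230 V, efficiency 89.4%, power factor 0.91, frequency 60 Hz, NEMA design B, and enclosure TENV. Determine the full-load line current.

ω = 2π×1133/60 = 118.6 rad/s; P_out = τω = 945 × 118.6 = 112077 W
P_in = P_out / η = 112077 / 0.894 = 125366 W
I_L = P_in / (√3·V_L·cosφ) = 125366 / (1.732 × 230 × 0.91) = 346 A

346 A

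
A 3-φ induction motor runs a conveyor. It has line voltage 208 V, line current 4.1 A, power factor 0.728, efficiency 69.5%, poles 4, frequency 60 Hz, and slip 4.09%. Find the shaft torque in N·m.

P_in = √3·V·I·cosφ = 1.732 × 208 × 4.1 × 0.728 = 1075 W
P_out = η·P_in = 0.695 × 1075 = 747 W
n_s = 120×60/4 = 1800 rpm; n = 1800×(1−0.0409) = 1726 rpm
ω = 2π×1726/60 = 180.7 rad/s
τ = P_out/ω = 747/180.7 = 4.13 N·m

4.13 N·m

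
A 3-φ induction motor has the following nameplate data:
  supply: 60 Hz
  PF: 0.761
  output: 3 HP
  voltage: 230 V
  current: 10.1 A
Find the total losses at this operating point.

824 W

P_in = √3·V·I·cosφ = 1.732×230×10.1×0.761 = 3062 W
P_out = 3×746 = 2238 W
Losses = P_in − P_out = 3062 − 2238 = 824 W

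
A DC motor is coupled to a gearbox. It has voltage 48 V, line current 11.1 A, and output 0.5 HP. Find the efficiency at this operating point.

70.0 %

P_out = 0.5 × 746 = 373 W
P_in = V·I = 48 × 11.1 = 533 W
η = P_out / P_in = 373 / 533 = 0.700 = 70.0%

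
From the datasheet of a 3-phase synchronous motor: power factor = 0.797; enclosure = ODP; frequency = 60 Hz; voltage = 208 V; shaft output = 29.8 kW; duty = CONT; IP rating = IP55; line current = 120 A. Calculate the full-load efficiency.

P_out = 29.8 kW = 29800 W
P_in = √3·V_L·I_L·cosφ = 1.732 × 208 × 120 × 0.797 = 34455 W
η = P_out / P_in = 29800 / 34455 = 0.865 = 86.5%

86.5 %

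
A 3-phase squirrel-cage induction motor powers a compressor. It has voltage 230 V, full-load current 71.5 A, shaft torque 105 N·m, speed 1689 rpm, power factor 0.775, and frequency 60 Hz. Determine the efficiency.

ω = 2π × 1689/60 = 176.9 rad/s; P_out = τω = 105 × 176.9 = 18575 W
P_in = √3·V_L·I_L·cosφ = 1.732 × 230 × 71.5 × 0.775 = 22074 W
η = P_out / P_in = 18575 / 22074 = 0.841 = 84.1%

84.1 %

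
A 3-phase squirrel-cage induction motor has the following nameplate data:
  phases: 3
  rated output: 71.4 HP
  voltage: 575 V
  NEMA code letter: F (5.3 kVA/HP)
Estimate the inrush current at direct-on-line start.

380 A

S_LR = 5.3 × 71.4 = 378.42 kVA
I_LR = S_LR/(√3·V_L) = 378420/(1.732×575) = 380 A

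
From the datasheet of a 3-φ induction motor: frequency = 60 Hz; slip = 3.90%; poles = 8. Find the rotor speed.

865 rpm

n_s = 120f/p = 120×60/8 = 900 rpm
n = n_s(1 − s) = 900 × (1 − 0.039) = 865 rpm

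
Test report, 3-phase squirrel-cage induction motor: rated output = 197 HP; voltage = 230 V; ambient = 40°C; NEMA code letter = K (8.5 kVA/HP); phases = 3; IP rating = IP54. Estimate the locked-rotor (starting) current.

S_LR = 8.5 × 197 = 1674.5 kVA
I_LR = S_LR/(√3·V_L) = 1674500/(1.732×230) = 4200 A

4200 A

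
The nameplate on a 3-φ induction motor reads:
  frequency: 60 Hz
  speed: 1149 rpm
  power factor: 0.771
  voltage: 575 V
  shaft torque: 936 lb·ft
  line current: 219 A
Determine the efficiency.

90.8 %

τ = 936 lb·ft × 1.356 = 1269 N·m
ω = 2π × 1149/60 = 120.3 rad/s; P_out = τω = 1269 × 120.3 = 152661 W
P_in = √3·V_L·I_L·cosφ = 1.732 × 575 × 219 × 0.771 = 168157 W
η = P_out / P_in = 152661 / 168157 = 0.908 = 90.8%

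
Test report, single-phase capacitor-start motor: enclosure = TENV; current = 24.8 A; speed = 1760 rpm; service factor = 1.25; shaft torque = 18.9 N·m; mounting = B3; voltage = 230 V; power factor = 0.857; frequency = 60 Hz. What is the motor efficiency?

71.3 %

ω = 2π × 1760/60 = 184.3 rad/s; P_out = τω = 18.9 × 184.3 = 3483 W
P_in = V·I·cosφ = 230 × 24.8 × 0.857 = 4888 W
η = P_out / P_in = 3483 / 4888 = 0.713 = 71.3%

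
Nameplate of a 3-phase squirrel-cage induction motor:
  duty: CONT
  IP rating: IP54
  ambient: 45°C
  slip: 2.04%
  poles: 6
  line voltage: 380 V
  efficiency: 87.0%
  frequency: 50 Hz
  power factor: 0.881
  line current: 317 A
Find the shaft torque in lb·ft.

1150 lb·ft

P_in = √3·V·I·cosφ = 1.732 × 380 × 317 × 0.881 = 183809 W
P_out = η·P_in = 0.87 × 183809 = 159914 W
n_s = 120×50/6 = 1000 rpm; n = 1000×(1−0.0204) = 980 rpm
ω = 2π×980/60 = 102.6 rad/s
τ = P_out/ω = 159914/102.6 = 1559 N·m
In lb·ft: 1559/1.356 = 1150 lb·ft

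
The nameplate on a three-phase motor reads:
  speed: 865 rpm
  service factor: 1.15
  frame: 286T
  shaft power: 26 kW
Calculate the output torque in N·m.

ω = 2π × 865/60 = 90.58 rad/s
τ = P/ω = 26000/90.58 = 287 N·m

287 N·m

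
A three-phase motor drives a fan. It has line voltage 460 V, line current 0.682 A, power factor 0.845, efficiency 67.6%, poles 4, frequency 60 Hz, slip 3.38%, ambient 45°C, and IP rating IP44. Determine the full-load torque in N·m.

P_in = √3·V·I·cosφ = 1.732 × 460 × 0.682 × 0.845 = 459 W
P_out = η·P_in = 0.676 × 459 = 310 W
n_s = 120×60/4 = 1800 rpm; n = 1800×(1−0.0338) = 1739 rpm
ω = 2π×1739/60 = 182.1 rad/s
τ = P_out/ω = 310/182.1 = 1.7 N·m

1.7 N·m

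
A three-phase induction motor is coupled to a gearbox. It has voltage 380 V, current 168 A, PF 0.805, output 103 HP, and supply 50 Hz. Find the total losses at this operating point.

P_in = √3·V·I·cosφ = 1.732×380×168×0.805 = 89010 W
P_out = 103×746 = 76838 W
Losses = P_in − P_out = 89010 − 76838 = 12172 W

12.2 kW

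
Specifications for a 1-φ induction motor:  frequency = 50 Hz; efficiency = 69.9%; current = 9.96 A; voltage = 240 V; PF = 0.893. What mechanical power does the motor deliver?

1.49 kW

P_in = V·I·cosφ = 240 × 9.96 × 0.893 = 2135 W
P_out = η·P_in = 0.699 × 2135 = 1492 W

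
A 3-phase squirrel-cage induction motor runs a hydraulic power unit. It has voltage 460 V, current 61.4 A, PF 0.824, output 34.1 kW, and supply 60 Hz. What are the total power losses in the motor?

P_in = √3·V·I·cosφ = 1.732×460×61.4×0.824 = 40309 W
P_out = 34100 W
Losses = P_in − P_out = 40309 − 34100 = 6209 W

6210 W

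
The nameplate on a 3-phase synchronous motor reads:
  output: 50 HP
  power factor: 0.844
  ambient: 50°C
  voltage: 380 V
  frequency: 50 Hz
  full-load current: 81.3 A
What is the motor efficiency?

P_out = 50 × 746 = 37300 W
P_in = √3·V_L·I_L·cosφ = 1.732 × 380 × 81.3 × 0.844 = 45161 W
η = P_out / P_in = 37300 / 45161 = 0.826 = 82.6%

82.6 %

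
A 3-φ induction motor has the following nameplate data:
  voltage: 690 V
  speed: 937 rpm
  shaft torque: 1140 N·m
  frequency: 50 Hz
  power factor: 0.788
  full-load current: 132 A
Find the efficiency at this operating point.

90.0 %

ω = 2π × 937/60 = 98.12 rad/s; P_out = τω = 1140 × 98.12 = 111857 W
P_in = √3·V_L·I_L·cosφ = 1.732 × 690 × 132 × 0.788 = 124307 W
η = P_out / P_in = 111857 / 124307 = 0.900 = 90.0%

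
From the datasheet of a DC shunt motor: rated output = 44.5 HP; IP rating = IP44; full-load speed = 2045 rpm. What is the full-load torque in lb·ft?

P_out = 44.5 × 746 = 33197 W
ω = 2π × 2045/60 = 214.2 rad/s
τ = P_out/ω = 33197/214.2 = 155 N·m
In lb·ft: 155/1.356 = 114 lb·ft

114 lb·ft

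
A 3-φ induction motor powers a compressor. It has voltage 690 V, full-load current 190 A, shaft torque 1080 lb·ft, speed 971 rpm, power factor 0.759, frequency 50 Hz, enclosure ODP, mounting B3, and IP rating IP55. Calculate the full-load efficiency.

τ = 1080 lb·ft × 1.356 = 1464 N·m
ω = 2π × 971/60 = 101.7 rad/s; P_out = τω = 1464 × 101.7 = 148889 W
P_in = √3·V_L·I_L·cosφ = 1.732 × 690 × 190 × 0.759 = 172342 W
η = P_out / P_in = 148889 / 172342 = 0.864 = 86.4%

86.4 %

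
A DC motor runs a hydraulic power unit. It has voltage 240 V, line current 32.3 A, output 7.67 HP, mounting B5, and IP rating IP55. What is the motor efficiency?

P_out = 7.67 × 746 = 5722 W
P_in = V·I = 240 × 32.3 = 7752 W
η = P_out / P_in = 5722 / 7752 = 0.738 = 73.8%

73.8 %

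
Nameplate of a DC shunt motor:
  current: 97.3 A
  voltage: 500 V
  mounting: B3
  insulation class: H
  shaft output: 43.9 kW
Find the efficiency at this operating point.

P_out = 43.9 kW = 43900 W
P_in = V·I = 500 × 97.3 = 48650 W
η = P_out / P_in = 43900 / 48650 = 0.902 = 90.2%

90.2 %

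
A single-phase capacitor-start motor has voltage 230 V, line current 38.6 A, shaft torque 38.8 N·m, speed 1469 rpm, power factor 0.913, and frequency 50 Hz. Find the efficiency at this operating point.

73.6 %

ω = 2π × 1469/60 = 153.8 rad/s; P_out = τω = 38.8 × 153.8 = 5967 W
P_in = V·I·cosφ = 230 × 38.6 × 0.913 = 8106 W
η = P_out / P_in = 5967 / 8106 = 0.736 = 73.6%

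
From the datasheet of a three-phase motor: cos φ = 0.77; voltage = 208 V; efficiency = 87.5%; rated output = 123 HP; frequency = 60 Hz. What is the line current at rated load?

378 A

P_out = 123 × 746 = 91758 W
P_in = P_out / η = 91758 / 0.875 = 104866 W
I_L = P_in / (√3·V_L·cosφ) = 104866 / (1.732 × 208 × 0.77) = 378 A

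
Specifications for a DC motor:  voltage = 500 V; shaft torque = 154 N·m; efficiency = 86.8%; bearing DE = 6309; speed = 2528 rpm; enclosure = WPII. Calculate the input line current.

ω = 2π×2528/60 = 264.7 rad/s; P_out = τω = 154 × 264.7 = 40764 W
P_in = P_out / η = 40764 / 0.868 = 46963 W
I = P_in / V = 46963 / 500 = 93.9 A

93.9 A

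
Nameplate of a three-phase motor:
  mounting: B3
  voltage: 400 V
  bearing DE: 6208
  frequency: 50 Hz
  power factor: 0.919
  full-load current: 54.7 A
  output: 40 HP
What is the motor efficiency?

85.7 %

P_out = 40 × 746 = 29840 W
P_in = √3·V_L·I_L·cosφ = 1.732 × 400 × 54.7 × 0.919 = 34827 W
η = P_out / P_in = 29840 / 34827 = 0.857 = 85.7%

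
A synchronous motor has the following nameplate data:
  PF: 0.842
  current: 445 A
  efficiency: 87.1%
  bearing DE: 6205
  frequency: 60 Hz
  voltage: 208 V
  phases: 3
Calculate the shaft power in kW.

118 kW

P_in = √3·V·I·cosφ = 1.732 × 208 × 445 × 0.842 = 134984 W
P_out = η·P_in = 0.871 × 134984 = 117571 W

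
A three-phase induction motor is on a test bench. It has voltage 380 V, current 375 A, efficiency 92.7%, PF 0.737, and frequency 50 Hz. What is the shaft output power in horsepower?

P_in = √3·V·I·cosφ = 1.732 × 380 × 375 × 0.737 = 181899 W
P_out = η·P_in = 0.927 × 181899 = 168620 W
= 168620/746 = 226 HP

226 HP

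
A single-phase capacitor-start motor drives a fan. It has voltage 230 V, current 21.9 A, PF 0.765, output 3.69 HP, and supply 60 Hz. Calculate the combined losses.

1.1 kW

P_in = V·I·cosφ = 230×21.9×0.765 = 3853 W
P_out = 3.69×746 = 2753 W
Losses = P_in − P_out = 3853 − 2753 = 1100 W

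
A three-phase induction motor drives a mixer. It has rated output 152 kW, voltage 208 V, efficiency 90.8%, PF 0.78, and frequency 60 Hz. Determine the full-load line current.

596 A

P_out = 152 kW = 152000 W
P_in = P_out / η = 152000 / 0.908 = 167401 W
I_L = P_in / (√3·V_L·cosφ) = 167401 / (1.732 × 208 × 0.78) = 596 A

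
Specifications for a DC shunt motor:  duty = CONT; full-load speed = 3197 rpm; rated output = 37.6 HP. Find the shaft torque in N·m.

83.8 N·m

P_out = 37.6 × 746 = 28050 W
ω = 2π × 3197/60 = 334.8 rad/s
τ = P_out/ω = 28050/334.8 = 83.8 N·m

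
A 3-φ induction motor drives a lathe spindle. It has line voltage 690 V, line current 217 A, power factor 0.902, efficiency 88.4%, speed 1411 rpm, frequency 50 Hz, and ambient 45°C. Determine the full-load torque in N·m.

P_in = √3·V·I·cosφ = 1.732 × 690 × 217 × 0.902 = 233918 W
P_out = η·P_in = 0.884 × 233918 = 206784 W
n = 1411 rpm
ω = 2π×1411/60 = 147.8 rad/s
τ = P_out/ω = 206784/147.8 = 1400 N·m

1400 N·m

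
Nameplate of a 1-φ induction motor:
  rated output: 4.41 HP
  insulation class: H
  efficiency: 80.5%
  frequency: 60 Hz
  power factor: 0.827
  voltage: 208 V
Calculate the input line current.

P_out = 4.41 × 746 = 3290 W
P_in = P_out / η = 3290 / 0.805 = 4087 W
I = P_in / (V·cosφ) = 4087 / (208 × 0.827) = 23.8 A

23.8 A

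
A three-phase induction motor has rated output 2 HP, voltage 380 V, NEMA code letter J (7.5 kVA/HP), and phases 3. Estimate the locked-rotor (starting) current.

S_LR = 7.5 × 2 = 15 kVA
I_LR = S_LR/(√3·V_L) = 15000/(1.732×380) = 22.8 A

22.8 A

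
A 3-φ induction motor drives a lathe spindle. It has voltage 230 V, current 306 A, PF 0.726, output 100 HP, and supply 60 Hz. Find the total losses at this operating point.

13900 W

P_in = √3·V·I·cosφ = 1.732×230×306×0.726 = 88498 W
P_out = 100×746 = 74600 W
Losses = P_in − P_out = 88498 − 74600 = 13898 W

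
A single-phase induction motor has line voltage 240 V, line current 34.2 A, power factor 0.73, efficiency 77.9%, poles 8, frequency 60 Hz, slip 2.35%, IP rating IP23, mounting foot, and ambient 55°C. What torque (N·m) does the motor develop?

P_in = V·I·cosφ = 240 × 34.2 × 0.73 = 5992 W
P_out = η·P_in = 0.779 × 5992 = 4668 W
n_s = 120×60/8 = 900 rpm; n = 900×(1−0.0235) = 879 rpm
ω = 2π×879/60 = 92.05 rad/s
τ = P_out/ω = 4668/92.05 = 50.7 N·m

50.7 N·m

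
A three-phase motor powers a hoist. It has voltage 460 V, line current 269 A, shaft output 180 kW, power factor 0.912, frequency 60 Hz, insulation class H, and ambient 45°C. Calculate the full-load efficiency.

92.1 %

P_out = 180 kW = 180000 W
P_in = √3·V_L·I_L·cosφ = 1.732 × 460 × 269 × 0.912 = 195458 W
η = P_out / P_in = 180000 / 195458 = 0.921 = 92.1%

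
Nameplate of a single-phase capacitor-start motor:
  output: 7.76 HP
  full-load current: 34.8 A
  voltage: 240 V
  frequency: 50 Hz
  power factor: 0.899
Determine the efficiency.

77.1 %

P_out = 7.76 × 746 = 5789 W
P_in = V·I·cosφ = 240 × 34.8 × 0.899 = 7508 W
η = P_out / P_in = 5789 / 7508 = 0.771 = 77.1%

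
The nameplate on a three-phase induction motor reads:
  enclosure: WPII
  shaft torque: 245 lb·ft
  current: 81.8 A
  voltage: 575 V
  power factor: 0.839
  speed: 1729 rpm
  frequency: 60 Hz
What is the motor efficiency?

τ = 245 lb·ft × 1.356 = 332.2 N·m
ω = 2π × 1729/60 = 181.1 rad/s; P_out = τω = 332.2 × 181.1 = 60161 W
P_in = √3·V_L·I_L·cosφ = 1.732 × 575 × 81.8 × 0.839 = 68349 W
η = P_out / P_in = 60161 / 68349 = 0.880 = 88.0%

88.0 %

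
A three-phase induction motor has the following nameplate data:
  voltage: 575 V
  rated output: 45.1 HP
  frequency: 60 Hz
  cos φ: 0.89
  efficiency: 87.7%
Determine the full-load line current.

43.3 A

P_out = 45.1 × 746 = 33645 W
P_in = P_out / η = 33645 / 0.877 = 38364 W
I_L = P_in / (√3·V_L·cosφ) = 38364 / (1.732 × 575 × 0.89) = 43.3 A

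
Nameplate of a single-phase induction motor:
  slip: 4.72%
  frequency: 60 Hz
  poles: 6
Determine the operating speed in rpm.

1143 rpm

n_s = 120f/p = 120×60/6 = 1200 rpm
n = n_s(1 − s) = 1200 × (1 − 0.0472) = 1143 rpm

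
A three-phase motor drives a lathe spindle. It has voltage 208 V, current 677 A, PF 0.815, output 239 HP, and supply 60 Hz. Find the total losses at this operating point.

20.5 kW

P_in = √3·V·I·cosφ = 1.732×208×677×0.815 = 198773 W
P_out = 239×746 = 178294 W
Losses = P_in − P_out = 198773 − 178294 = 20479 W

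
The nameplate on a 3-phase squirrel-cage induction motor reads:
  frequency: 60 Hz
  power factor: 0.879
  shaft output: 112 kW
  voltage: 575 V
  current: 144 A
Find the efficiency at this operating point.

P_out = 112 kW = 112000 W
P_in = √3·V_L·I_L·cosφ = 1.732 × 575 × 144 × 0.879 = 126057 W
η = P_out / P_in = 112000 / 126057 = 0.888 = 88.8%

88.8 %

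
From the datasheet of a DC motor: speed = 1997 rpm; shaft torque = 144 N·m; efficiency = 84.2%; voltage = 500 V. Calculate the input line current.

ω = 2π×1997/60 = 209.1 rad/s; P_out = τω = 144 × 209.1 = 30110 W
P_in = P_out / η = 30110 / 0.842 = 35760 W
I = P_in / V = 35760 / 500 = 71.5 A

71.5 A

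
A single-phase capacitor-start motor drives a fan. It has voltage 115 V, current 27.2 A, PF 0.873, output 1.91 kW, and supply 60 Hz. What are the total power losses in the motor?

P_in = V·I·cosφ = 115×27.2×0.873 = 2731 W
P_out = 1910 W
Losses = P_in − P_out = 2731 − 1910 = 821 W

821 W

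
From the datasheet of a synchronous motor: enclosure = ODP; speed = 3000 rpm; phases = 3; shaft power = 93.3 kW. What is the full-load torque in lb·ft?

ω = 2π × 3000/60 = 314.2 rad/s
τ = P/ω = 93300/314.2 = 296.9 N·m
In lb·ft: 296.9/1.356 = 219 lb·ft

219 lb·ft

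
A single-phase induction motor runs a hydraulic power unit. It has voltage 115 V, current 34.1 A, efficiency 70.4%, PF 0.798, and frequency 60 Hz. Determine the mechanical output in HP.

P_in = V·I·cosφ = 115 × 34.1 × 0.798 = 3129 W
P_out = η·P_in = 0.704 × 3129 = 2203 W
= 2203/746 = 2.95 HP

2.95 HP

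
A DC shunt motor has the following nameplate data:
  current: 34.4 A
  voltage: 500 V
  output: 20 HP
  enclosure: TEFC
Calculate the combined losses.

P_in = V·I = 500×34.4 = 17200 W
P_out = 20×746 = 14920 W
Losses = P_in − P_out = 17200 − 14920 = 2280 W

2.28 kW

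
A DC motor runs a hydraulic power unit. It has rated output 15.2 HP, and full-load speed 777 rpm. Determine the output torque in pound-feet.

103 lb·ft

P_out = 15.2 × 746 = 11339 W
ω = 2π × 777/60 = 81.37 rad/s
τ = P_out/ω = 11339/81.37 = 139.4 N·m
In lb·ft: 139.4/1.356 = 103 lb·ft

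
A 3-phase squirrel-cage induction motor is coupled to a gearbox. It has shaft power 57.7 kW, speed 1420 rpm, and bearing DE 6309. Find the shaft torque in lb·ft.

286 lb·ft

ω = 2π × 1420/60 = 148.7 rad/s
τ = P/ω = 57700/148.7 = 388 N·m
In lb·ft: 388/1.356 = 286 lb·ft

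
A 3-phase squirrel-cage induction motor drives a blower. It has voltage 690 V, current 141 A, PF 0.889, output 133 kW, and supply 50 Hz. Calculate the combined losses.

P_in = √3·V·I·cosφ = 1.732×690×141×0.889 = 149802 W
P_out = 133000 W
Losses = P_in − P_out = 149802 − 133000 = 16802 W

16800 W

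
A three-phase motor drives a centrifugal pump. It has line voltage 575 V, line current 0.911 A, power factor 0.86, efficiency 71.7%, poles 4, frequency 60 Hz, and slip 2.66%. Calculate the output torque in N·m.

P_in = √3·V·I·cosφ = 1.732 × 575 × 0.911 × 0.86 = 780 W
P_out = η·P_in = 0.717 × 780 = 559 W
n_s = 120×60/4 = 1800 rpm; n = 1800×(1−0.0266) = 1752 rpm
ω = 2π×1752/60 = 183.5 rad/s
τ = P_out/ω = 559/183.5 = 3.05 N·m

3.05 N·m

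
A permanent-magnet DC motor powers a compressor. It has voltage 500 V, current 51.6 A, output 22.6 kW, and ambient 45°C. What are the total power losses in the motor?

P_in = V·I = 500×51.6 = 25800 W
P_out = 22600 W
Losses = P_in − P_out = 25800 − 22600 = 3200 W

3.2 kW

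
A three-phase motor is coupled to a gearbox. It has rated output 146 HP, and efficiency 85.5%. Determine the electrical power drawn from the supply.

127 kW

P_out = 146 × 746 = 108916 W
P_in = P_out/η = 108916/0.855 = 127387 W = 127 kW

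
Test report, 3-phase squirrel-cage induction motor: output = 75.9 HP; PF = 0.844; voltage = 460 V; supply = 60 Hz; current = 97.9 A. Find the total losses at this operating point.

9210 W

P_in = √3·V·I·cosφ = 1.732×460×97.9×0.844 = 65831 W
P_out = 75.9×746 = 56621 W
Losses = P_in − P_out = 65831 − 56621 = 9210 W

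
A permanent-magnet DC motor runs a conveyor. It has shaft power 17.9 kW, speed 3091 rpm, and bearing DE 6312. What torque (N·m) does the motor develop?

ω = 2π × 3091/60 = 323.7 rad/s
τ = P/ω = 17900/323.7 = 55.3 N·m

55.3 N·m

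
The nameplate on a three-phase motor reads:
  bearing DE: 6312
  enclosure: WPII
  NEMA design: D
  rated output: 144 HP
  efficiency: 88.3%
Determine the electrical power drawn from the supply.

P_out = 144 × 746 = 107424 W
P_in = P_out/η = 107424/0.883 = 121658 W = 122 kW

122 kW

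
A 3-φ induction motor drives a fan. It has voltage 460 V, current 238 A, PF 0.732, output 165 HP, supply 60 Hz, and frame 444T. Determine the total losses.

15.7 kW

P_in = √3·V·I·cosφ = 1.732×460×238×0.732 = 138801 W
P_out = 165×746 = 123090 W
Losses = P_in − P_out = 138801 − 123090 = 15711 W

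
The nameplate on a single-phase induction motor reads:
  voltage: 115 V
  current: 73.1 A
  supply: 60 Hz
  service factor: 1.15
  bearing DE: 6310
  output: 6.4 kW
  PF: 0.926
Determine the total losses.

1380 W

P_in = V·I·cosφ = 115×73.1×0.926 = 7784 W
P_out = 6400 W
Losses = P_in − P_out = 7784 − 6400 = 1384 W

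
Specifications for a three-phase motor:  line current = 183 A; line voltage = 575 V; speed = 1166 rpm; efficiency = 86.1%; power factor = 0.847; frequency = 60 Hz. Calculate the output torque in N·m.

P_in = √3·V·I·cosφ = 1.732 × 575 × 183 × 0.847 = 154365 W
P_out = η·P_in = 0.861 × 154365 = 132908 W
n = 1166 rpm
ω = 2π×1166/60 = 122.1 rad/s
τ = P_out/ω = 132908/122.1 = 1090 N·m

1090 N·m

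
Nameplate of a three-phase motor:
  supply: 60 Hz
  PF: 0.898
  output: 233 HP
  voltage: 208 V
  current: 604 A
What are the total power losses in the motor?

21.6 kW

P_in = √3·V·I·cosφ = 1.732×208×604×0.898 = 195400 W
P_out = 233×746 = 173818 W
Losses = P_in − P_out = 195400 − 173818 = 21582 W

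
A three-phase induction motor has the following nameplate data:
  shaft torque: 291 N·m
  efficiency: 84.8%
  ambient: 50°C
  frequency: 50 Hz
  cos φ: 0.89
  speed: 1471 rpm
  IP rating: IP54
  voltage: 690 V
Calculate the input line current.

49.7 A

ω = 2π×1471/60 = 154 rad/s; P_out = τω = 291 × 154 = 44814 W
P_in = P_out / η = 44814 / 0.848 = 52847 W
I_L = P_in / (√3·V_L·cosφ) = 52847 / (1.732 × 690 × 0.89) = 49.7 A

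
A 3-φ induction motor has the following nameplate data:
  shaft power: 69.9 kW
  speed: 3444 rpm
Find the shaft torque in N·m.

ω = 2π × 3444/60 = 360.7 rad/s
τ = P/ω = 69900/360.7 = 194 N·m

194 N·m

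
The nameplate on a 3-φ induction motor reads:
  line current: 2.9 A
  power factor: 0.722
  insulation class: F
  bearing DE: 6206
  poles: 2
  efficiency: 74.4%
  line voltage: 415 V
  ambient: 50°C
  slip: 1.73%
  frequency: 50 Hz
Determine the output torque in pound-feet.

P_in = √3·V·I·cosφ = 1.732 × 415 × 2.9 × 0.722 = 1505 W
P_out = η·P_in = 0.744 × 1505 = 1120 W
n_s = 120×50/2 = 3000 rpm; n = 3000×(1−0.0173) = 2948 rpm
ω = 2π×2948/60 = 308.7 rad/s
τ = P_out/ω = 1120/308.7 = 3.628 N·m
In lb·ft: 3.628/1.356 = 2.68 lb·ft

2.68 lb·ft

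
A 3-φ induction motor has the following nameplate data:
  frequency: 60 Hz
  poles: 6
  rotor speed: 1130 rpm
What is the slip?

n_s = 120f/p = 120×60/6 = 1200 rpm
s = (n_s − n)/n_s = (1200 − 1130)/1200 = 0.0583

5.83 %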